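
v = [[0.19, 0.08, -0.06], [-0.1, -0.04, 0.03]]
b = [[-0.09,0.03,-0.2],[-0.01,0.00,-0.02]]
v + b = [[0.10, 0.11, -0.26], [-0.11, -0.04, 0.01]]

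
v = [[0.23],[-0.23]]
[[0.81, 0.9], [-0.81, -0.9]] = v@[[3.54,3.93]]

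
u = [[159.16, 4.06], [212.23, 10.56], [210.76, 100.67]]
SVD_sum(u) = [[152.70, 33.51], [204.69, 44.93], [222.15, 48.76]] + [[6.46, -29.45], [7.54, -34.37], [-11.39, 51.91]]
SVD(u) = [[-0.45, -0.43], [-0.6, -0.5], [-0.66, 0.75]] @ diag([346.53127729974034, 70.51082224035166]) @ [[-0.98, -0.21], [-0.21, 0.98]]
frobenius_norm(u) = 353.63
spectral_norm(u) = 346.53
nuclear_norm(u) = 417.04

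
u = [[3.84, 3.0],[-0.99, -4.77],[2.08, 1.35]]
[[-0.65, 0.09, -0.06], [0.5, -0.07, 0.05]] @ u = [[-2.71, -2.46], [2.09, 1.9]]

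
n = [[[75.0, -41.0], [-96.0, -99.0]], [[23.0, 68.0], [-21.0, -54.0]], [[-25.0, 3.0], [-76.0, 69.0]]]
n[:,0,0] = [75.0, 23.0, -25.0]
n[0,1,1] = -99.0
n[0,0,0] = 75.0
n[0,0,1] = -41.0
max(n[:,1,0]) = -21.0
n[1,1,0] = -21.0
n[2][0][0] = -25.0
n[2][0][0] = -25.0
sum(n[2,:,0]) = -101.0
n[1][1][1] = -54.0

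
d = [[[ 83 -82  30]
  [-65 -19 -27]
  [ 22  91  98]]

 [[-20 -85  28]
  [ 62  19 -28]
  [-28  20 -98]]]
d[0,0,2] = 30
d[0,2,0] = 22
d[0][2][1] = 91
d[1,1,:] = [62, 19, -28]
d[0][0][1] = -82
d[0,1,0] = -65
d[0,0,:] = [83, -82, 30]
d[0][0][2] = 30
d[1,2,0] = -28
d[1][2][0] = -28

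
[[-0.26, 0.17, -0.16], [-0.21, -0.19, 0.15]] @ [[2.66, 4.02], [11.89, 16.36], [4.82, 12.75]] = [[0.56,  -0.3], [-2.09,  -2.04]]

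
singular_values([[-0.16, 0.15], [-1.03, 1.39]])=[1.74, 0.04]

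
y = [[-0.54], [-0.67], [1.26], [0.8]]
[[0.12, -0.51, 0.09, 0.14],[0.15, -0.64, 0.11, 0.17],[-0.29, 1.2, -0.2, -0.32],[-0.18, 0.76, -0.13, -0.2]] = y @ [[-0.23, 0.95, -0.16, -0.25]]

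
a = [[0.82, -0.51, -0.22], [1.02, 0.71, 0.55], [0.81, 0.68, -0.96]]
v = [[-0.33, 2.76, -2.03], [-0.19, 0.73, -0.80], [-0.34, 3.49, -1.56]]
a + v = [[0.49,2.25,-2.25], [0.83,1.44,-0.25], [0.47,4.17,-2.52]]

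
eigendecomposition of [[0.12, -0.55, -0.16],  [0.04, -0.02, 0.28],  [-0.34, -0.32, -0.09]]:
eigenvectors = [[(-0.85+0j),-0.39+0.34j,-0.39-0.34j],[(0.25+0j),0.22+0.45j,(0.22-0.45j)],[(0.46+0j),(-0.69+0j),(-0.69-0j)]]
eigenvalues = [(0.37+0j), (-0.18+0.38j), (-0.18-0.38j)]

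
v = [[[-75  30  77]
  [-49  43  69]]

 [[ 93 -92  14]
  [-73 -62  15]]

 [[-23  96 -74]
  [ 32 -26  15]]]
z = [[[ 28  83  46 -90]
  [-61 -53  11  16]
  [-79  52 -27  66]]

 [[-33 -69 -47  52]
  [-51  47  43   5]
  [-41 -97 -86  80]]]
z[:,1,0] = [-61, -51]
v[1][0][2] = 14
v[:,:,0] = [[-75, -49], [93, -73], [-23, 32]]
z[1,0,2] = -47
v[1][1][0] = -73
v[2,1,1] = -26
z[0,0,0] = 28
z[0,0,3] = -90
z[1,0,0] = -33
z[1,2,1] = -97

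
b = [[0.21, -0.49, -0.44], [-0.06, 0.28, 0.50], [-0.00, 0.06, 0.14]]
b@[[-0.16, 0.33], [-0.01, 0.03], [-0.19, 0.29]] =[[0.05, -0.07], [-0.09, 0.13], [-0.03, 0.04]]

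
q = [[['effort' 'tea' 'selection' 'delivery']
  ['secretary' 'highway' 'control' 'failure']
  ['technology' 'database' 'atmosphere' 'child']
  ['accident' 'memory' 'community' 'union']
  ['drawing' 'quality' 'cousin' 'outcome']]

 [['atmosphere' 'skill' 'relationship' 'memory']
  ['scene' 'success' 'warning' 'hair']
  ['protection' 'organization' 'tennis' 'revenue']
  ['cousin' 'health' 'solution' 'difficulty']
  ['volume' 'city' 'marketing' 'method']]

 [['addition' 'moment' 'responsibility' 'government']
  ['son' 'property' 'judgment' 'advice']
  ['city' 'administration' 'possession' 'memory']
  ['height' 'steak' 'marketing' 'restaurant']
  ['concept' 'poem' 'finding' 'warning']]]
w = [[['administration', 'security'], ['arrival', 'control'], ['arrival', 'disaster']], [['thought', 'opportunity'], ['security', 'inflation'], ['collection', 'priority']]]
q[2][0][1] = 'moment'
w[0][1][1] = 'control'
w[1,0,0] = 'thought'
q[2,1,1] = 'property'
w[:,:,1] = [['security', 'control', 'disaster'], ['opportunity', 'inflation', 'priority']]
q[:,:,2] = [['selection', 'control', 'atmosphere', 'community', 'cousin'], ['relationship', 'warning', 'tennis', 'solution', 'marketing'], ['responsibility', 'judgment', 'possession', 'marketing', 'finding']]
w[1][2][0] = 'collection'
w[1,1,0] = 'security'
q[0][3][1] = 'memory'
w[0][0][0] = 'administration'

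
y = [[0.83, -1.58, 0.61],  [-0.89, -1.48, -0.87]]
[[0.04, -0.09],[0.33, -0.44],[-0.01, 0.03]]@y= [[0.11, 0.07, 0.10], [0.67, 0.13, 0.58], [-0.03, -0.03, -0.03]]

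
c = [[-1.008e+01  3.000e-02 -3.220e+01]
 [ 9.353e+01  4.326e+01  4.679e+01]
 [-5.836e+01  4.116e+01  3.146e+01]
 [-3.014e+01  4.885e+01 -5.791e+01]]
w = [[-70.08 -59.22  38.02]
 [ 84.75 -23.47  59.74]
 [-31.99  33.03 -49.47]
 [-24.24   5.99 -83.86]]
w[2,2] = -49.47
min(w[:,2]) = -83.86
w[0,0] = -70.08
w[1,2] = 59.74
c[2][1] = 41.16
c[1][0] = 93.53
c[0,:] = [-10.08, 0.03, -32.2]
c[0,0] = -10.08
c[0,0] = -10.08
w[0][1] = -59.22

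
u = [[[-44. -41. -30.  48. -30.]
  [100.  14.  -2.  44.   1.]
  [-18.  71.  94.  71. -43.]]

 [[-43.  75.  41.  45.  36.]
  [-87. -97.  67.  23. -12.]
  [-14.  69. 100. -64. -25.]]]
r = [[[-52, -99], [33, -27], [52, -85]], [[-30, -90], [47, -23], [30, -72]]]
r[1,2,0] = 30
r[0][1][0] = 33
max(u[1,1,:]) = 67.0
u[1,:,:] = [[-43.0, 75.0, 41.0, 45.0, 36.0], [-87.0, -97.0, 67.0, 23.0, -12.0], [-14.0, 69.0, 100.0, -64.0, -25.0]]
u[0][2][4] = -43.0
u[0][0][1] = -41.0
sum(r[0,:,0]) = 33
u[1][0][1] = 75.0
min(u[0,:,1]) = -41.0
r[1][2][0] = 30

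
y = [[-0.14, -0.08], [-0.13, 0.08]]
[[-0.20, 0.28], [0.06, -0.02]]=y @ [[0.51, -0.97], [1.55, -1.8]]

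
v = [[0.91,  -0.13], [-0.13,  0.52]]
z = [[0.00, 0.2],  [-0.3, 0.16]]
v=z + [[0.91, -0.33], [0.17, 0.36]]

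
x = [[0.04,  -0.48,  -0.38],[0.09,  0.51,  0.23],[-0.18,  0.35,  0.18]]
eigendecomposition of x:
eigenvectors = [[-0.61, 0.67, -0.69], [0.34, 0.3, 0.44], [-0.72, -0.67, 0.57]]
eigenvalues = [-0.14, 0.2, 0.67]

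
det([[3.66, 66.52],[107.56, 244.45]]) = -6260.204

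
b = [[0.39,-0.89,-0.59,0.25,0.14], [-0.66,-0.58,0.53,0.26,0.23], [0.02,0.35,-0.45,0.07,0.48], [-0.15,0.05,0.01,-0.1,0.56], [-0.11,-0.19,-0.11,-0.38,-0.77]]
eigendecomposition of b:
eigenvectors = [[0.88+0.00j,(-0.24+0j),(0.13+0.34j),0.13-0.34j,0.40+0.00j], [-0.45+0.00j,-0.77+0.00j,(0.18+0.13j),(0.18-0.13j),-0.17+0.00j], [-0.10+0.00j,0.54+0.00j,(0.19+0.39j),(0.19-0.39j),(0.56+0j)], [-0.14+0.00j,(0.11+0j),0.27+0.47j,0.27-0.47j,(-0.61+0j)], [0.03+0.00j,(-0.2+0j),(-0.58+0j),(-0.58-0j),0.35+0.00j]]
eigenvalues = [(0.88+0j), (-1.13+0j), (-0.47+0.49j), (-0.47-0.49j), (-0.32+0j)]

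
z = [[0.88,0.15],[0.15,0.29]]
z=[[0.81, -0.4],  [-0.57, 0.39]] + [[0.07, 0.55], [0.72, -0.1]]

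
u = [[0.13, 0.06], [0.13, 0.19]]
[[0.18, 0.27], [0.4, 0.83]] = u@[[0.63, 0.09], [1.66, 4.33]]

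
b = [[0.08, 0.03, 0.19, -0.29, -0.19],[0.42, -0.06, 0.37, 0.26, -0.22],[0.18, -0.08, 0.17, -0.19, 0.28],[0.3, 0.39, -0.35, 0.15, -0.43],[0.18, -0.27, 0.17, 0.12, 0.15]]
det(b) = -0.01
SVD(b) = [[-0.01, 0.16, 0.88, 0.24, 0.37], [-0.14, 0.88, -0.08, 0.25, -0.37], [0.35, 0.19, 0.31, -0.81, -0.29], [-0.88, 0.06, 0.01, -0.43, 0.19], [0.28, 0.40, -0.34, -0.2, 0.78]] @ diag([0.8449292917189866, 0.726732863604173, 0.4284500589633142, 0.29164438322164987, 0.10548904048538092]) @ [[-0.25, -0.52, 0.43, -0.24, 0.66], [0.7, -0.20, 0.6, 0.28, -0.19], [0.08, 0.24, 0.30, -0.87, -0.28], [-0.64, -0.20, 0.40, 0.21, -0.59], [0.18, -0.77, -0.46, -0.25, -0.33]]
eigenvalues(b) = [(0.45+0.22j), (0.45-0.22j), 0.28j, -0.28j, (-0.41+0j)]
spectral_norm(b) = 0.84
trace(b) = 0.49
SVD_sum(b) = [[0.00, 0.01, -0.00, 0.00, -0.01],[0.03, 0.06, -0.05, 0.03, -0.08],[-0.07, -0.15, 0.13, -0.07, 0.19],[0.19, 0.39, -0.32, 0.18, -0.49],[-0.06, -0.12, 0.1, -0.06, 0.16]] + [[0.08, -0.02, 0.07, 0.03, -0.02], [0.45, -0.13, 0.39, 0.18, -0.12], [0.10, -0.03, 0.08, 0.04, -0.03], [0.03, -0.01, 0.02, 0.01, -0.01], [0.2, -0.06, 0.17, 0.08, -0.05]] + [[0.03,0.09,0.11,-0.33,-0.11], [-0.0,-0.01,-0.01,0.03,0.01], [0.01,0.03,0.04,-0.12,-0.04], [0.00,0.00,0.0,-0.01,-0.0], [-0.01,-0.04,-0.04,0.13,0.04]] + [[-0.04, -0.01, 0.03, 0.01, -0.04], [-0.05, -0.01, 0.03, 0.02, -0.04], [0.15, 0.05, -0.09, -0.05, 0.14], [0.08, 0.02, -0.05, -0.03, 0.07], [0.04, 0.01, -0.02, -0.01, 0.03]] + [[0.01, -0.03, -0.02, -0.01, -0.01],[-0.01, 0.03, 0.02, 0.01, 0.01],[-0.01, 0.02, 0.01, 0.01, 0.01],[0.0, -0.02, -0.01, -0.00, -0.01],[0.01, -0.06, -0.04, -0.02, -0.03]]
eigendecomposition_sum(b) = [[0.03+0.08j, (-0.03+0.18j), 0.12+0.00j, -0.09+0.03j, 0.04-0.26j], [(0.1+0.05j), 0.14+0.17j, 0.10-0.10j, -0.04+0.10j, (-0.2-0.25j)], [(0.03+0.11j), (-0.04+0.22j), (0.15+0j), -0.11+0.04j, (0.06-0.32j)], [0.06-0.08j, 0.18-0.09j, (-0.07-0.11j), 0.08+0.06j, -0.27+0.13j], [-0.00+0.04j, -0.04+0.07j, 0.05+0.02j, (-0.04+0j), 0.05-0.10j]] + [[(0.03-0.08j), (-0.03-0.18j), (0.12-0j), (-0.09-0.03j), 0.04+0.26j],[0.10-0.05j, (0.14-0.17j), 0.10+0.10j, -0.04-0.10j, -0.20+0.25j],[(0.03-0.11j), (-0.04-0.22j), (0.15-0j), -0.11-0.04j, 0.06+0.32j],[0.06+0.08j, 0.18+0.09j, (-0.07+0.11j), 0.08-0.06j, -0.27-0.13j],[(-0-0.04j), -0.04-0.07j, 0.05-0.02j, -0.04-0.00j, (0.05+0.1j)]] + [[(0.01+0.1j), 0.05-0.04j, -0.03-0.05j, -0.07+0.04j, -0.13+0.04j], [(0.12-0.07j), -0.07-0.04j, (-0.05+0.06j), (0.08+0.06j), (0.12+0.14j)], [0.05-0.04j, -0.04-0.01j, -0.02+0.04j, 0.04+0.02j, (0.07+0.06j)], [(0.09-0.01j), -0.03-0.04j, (-0.04+0.03j), 0.03+0.06j, 0.04+0.11j], [(0.1-0.01j), (-0.03-0.04j), (-0.05+0.03j), 0.04+0.06j, 0.04+0.12j]] + [[(0.01-0.1j),(0.05+0.04j),-0.03+0.05j,(-0.07-0.04j),-0.13-0.04j], [0.12+0.07j,(-0.07+0.04j),-0.05-0.06j,0.08-0.06j,(0.12-0.14j)], [(0.05+0.04j),-0.04+0.01j,-0.02-0.04j,(0.04-0.02j),(0.07-0.06j)], [0.09+0.01j,-0.03+0.04j,(-0.04-0.03j),0.03-0.06j,(0.04-0.11j)], [(0.1+0.01j),(-0.03+0.04j),-0.05-0.03j,0.04-0.06j,(0.04-0.12j)]] + [[-0.00+0.00j,  -0.01-0.00j,  0.02-0.00j,  0.01+0.00j,  (-0+0j)], [-0.01+0.00j,  (-0.2-0j),  0.26-0.00j,  (0.19+0j),  (-0.07+0j)], [0.01-0.00j,  (0.07+0j),  (-0.09+0j),  -0.06-0.00j,  (0.02-0j)], [(0.01-0j),  0.09+0.00j,  (-0.11+0j),  (-0.08-0j),  (0.03-0j)], [-0.01+0.00j,  -0.13-0.00j,  (0.17-0j),  (0.12+0j),  (-0.05+0j)]]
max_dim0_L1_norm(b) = 1.27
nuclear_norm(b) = 2.40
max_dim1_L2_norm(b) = 0.76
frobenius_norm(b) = 1.23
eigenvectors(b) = [[-0.42+0.01j, -0.42-0.01j, 0.18-0.42j, (0.18+0.42j), (0.05+0j)], [-0.35+0.39j, -0.35-0.39j, -0.60+0.00j, -0.60-0.00j, 0.76+0.00j], [(-0.53+0j), (-0.53-0j), -0.30+0.05j, (-0.3-0.05j), -0.26+0.00j], [0.28+0.39j, 0.28-0.39j, -0.35-0.16j, (-0.35+0.16j), (-0.33+0j)], [(-0.17-0.06j), (-0.17+0.06j), (-0.4-0.16j), (-0.4+0.16j), (0.5+0j)]]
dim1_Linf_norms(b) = [0.29, 0.42, 0.28, 0.43, 0.27]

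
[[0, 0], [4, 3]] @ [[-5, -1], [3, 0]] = [[0, 0], [-11, -4]]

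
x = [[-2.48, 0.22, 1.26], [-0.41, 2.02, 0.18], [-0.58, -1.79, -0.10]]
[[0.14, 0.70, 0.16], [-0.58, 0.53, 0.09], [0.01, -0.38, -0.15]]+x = [[-2.34, 0.92, 1.42], [-0.99, 2.55, 0.27], [-0.57, -2.17, -0.25]]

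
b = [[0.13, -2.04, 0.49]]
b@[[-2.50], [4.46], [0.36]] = [[-9.25]]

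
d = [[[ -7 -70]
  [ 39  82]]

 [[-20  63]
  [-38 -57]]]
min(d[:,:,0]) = -38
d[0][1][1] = 82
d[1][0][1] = 63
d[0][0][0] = -7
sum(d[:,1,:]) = 26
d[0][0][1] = -70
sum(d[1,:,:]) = -52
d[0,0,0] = -7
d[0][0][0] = -7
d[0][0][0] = -7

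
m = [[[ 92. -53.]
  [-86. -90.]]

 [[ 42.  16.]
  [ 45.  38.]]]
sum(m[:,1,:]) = -93.0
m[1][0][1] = 16.0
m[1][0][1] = 16.0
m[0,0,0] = 92.0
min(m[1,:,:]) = 16.0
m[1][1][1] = 38.0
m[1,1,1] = 38.0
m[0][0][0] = 92.0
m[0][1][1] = -90.0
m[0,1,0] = -86.0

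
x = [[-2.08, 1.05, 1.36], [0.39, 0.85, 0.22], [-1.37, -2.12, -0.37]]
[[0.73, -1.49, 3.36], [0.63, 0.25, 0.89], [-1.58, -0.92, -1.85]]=x@ [[0.57, 0.24, -0.02],[0.15, 0.47, 0.53],[1.29, -1.09, 2.03]]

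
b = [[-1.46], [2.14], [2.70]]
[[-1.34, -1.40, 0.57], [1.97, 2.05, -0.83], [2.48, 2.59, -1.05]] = b@ [[0.92, 0.96, -0.39]]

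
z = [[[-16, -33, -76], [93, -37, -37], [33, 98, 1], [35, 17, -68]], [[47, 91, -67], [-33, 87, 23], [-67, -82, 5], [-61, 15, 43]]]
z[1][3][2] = 43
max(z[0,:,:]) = 98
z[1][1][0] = -33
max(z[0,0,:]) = -16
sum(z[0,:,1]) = 45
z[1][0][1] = 91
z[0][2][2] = 1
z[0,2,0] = 33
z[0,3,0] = 35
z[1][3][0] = -61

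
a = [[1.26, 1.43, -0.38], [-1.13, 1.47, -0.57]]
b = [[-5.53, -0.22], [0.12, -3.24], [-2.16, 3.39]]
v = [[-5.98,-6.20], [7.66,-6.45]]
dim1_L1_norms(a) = [3.07, 3.17]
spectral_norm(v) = 10.08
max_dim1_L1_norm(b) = 5.75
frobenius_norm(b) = 7.57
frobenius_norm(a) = 2.75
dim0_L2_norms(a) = [1.69, 2.05, 0.69]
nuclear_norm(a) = 3.86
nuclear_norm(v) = 18.62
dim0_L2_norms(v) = [9.72, 8.95]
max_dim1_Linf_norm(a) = 1.47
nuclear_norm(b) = 10.56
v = a @ b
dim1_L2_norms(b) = [5.53, 3.24, 4.02]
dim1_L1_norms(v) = [12.18, 14.11]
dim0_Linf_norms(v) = [7.66, 6.45]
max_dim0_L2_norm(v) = 9.72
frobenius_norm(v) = 13.21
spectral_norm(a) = 2.16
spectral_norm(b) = 6.16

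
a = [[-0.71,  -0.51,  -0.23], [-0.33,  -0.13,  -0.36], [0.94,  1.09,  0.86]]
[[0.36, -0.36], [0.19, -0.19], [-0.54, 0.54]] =a @ [[-0.45, 0.45], [-0.04, 0.04], [-0.09, 0.09]]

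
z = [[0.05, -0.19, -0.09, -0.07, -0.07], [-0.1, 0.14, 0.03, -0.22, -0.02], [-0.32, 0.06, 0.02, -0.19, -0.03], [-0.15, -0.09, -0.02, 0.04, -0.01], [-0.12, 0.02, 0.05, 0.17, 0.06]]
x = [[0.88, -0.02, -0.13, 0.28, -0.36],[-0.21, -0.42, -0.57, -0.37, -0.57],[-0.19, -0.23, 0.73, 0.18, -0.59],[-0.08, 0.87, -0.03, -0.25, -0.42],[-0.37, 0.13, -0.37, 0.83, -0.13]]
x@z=[[0.09, -0.21, -0.11, -0.08, -0.08], [0.34, -0.03, -0.03, 0.10, 0.01], [-0.18, 0.02, -0.01, -0.17, -0.04], [0.01, 0.15, 0.02, -0.26, -0.03], [-0.02, -0.01, 0.01, 0.08, 0.02]]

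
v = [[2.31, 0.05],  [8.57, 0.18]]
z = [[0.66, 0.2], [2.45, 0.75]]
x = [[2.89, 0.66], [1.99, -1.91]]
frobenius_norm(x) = 4.05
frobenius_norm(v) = 8.88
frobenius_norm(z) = 2.65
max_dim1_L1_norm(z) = 3.2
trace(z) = 1.41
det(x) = -6.83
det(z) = 0.00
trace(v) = 2.49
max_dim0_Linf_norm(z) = 2.45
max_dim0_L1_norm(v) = 10.88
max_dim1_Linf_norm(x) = 2.89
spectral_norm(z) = 2.65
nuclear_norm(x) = 5.48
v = z @ x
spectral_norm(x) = 3.57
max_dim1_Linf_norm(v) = 8.57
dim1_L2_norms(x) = [2.96, 2.76]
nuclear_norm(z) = 2.66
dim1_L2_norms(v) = [2.31, 8.57]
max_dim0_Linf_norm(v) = 8.57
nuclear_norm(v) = 8.88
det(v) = -0.01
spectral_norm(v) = 8.88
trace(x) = 0.98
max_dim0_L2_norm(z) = 2.54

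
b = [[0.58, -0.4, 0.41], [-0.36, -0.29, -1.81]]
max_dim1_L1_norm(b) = 2.46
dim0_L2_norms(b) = [0.68, 0.49, 1.86]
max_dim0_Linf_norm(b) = 1.81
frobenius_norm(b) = 2.04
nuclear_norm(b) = 2.59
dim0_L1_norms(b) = [0.94, 0.69, 2.22]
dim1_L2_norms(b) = [0.82, 1.87]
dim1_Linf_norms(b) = [0.58, 1.81]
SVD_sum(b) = [[0.13, 0.05, 0.49], [-0.48, -0.17, -1.79]] + [[0.45, -0.45, -0.08], [0.12, -0.12, -0.02]]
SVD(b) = [[-0.26, 0.96], [0.96, 0.26]] @ diag([1.9282313056304168, 0.6604725823127084]) @ [[-0.26, -0.09, -0.96], [0.7, -0.70, -0.12]]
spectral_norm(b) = 1.93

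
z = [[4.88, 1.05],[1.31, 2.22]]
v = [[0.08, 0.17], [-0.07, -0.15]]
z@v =[[0.32,0.67], [-0.05,-0.11]]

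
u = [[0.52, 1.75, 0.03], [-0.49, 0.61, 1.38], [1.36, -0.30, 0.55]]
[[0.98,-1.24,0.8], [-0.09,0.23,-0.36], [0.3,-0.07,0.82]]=u @ [[0.37, -0.32, 0.71], [0.45, -0.62, 0.25], [-0.13, 0.33, -0.12]]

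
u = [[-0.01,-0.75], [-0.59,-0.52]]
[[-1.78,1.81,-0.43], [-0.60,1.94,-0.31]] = u @ [[-1.09, -1.18, 0.03], [2.39, -2.40, 0.57]]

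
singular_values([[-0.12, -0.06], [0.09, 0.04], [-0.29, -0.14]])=[0.36, 0.0]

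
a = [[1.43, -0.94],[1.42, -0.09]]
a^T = [[1.43, 1.42], [-0.94, -0.09]]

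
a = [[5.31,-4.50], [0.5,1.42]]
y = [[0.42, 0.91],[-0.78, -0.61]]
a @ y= [[5.74, 7.58],[-0.9, -0.41]]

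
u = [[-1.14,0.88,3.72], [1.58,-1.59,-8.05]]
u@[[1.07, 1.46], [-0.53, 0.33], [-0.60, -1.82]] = [[-3.92, -8.14], [7.36, 16.43]]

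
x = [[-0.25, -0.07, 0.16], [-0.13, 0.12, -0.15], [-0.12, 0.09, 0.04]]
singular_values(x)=[0.32, 0.25, 0.07]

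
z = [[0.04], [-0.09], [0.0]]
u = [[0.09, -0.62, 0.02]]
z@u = [[0.00, -0.02, 0.0], [-0.01, 0.06, -0.00], [0.0, 0.00, 0.00]]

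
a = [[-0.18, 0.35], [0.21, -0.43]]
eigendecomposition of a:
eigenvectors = [[0.9, -0.64],[0.44, 0.77]]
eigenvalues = [-0.01, -0.6]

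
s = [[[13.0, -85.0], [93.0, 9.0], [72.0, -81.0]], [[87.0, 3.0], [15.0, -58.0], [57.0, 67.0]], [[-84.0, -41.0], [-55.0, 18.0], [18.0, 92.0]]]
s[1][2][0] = 57.0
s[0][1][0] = 93.0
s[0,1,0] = 93.0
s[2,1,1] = 18.0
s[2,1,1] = 18.0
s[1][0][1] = 3.0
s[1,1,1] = -58.0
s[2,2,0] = 18.0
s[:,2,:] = [[72.0, -81.0], [57.0, 67.0], [18.0, 92.0]]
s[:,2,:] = [[72.0, -81.0], [57.0, 67.0], [18.0, 92.0]]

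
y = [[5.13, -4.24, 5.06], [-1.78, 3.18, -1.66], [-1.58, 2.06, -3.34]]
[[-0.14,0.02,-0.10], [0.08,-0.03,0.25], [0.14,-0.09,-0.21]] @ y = [[-0.6, 0.45, -0.41], [0.07, 0.08, -0.38], [1.21, -1.31, 1.56]]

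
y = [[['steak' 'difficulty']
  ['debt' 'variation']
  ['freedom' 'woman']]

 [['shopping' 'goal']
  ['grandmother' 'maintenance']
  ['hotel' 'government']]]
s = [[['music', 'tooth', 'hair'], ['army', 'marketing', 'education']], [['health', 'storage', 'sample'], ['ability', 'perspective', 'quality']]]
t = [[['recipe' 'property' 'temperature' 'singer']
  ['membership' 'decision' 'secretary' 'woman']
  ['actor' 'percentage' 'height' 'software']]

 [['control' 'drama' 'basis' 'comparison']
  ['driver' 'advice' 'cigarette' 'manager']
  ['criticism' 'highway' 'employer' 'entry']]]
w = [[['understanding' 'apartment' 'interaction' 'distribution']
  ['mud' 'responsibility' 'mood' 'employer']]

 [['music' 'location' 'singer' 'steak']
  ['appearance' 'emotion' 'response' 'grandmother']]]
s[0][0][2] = 'hair'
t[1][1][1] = 'advice'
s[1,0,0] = 'health'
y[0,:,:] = [['steak', 'difficulty'], ['debt', 'variation'], ['freedom', 'woman']]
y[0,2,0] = 'freedom'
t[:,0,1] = ['property', 'drama']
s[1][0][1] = 'storage'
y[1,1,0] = 'grandmother'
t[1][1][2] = 'cigarette'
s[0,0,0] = 'music'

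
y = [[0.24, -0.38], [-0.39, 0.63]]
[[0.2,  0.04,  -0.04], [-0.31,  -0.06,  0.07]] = y@ [[2.11, 1.37, -0.33], [0.81, 0.76, -0.10]]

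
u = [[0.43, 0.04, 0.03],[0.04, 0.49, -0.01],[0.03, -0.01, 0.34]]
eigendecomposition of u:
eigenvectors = [[-0.45, -0.83, -0.33], [-0.89, 0.43, 0.14], [-0.03, -0.36, 0.93]]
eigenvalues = [0.51, 0.42, 0.33]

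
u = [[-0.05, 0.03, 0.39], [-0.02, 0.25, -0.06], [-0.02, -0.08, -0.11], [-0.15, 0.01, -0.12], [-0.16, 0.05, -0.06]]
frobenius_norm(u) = 0.56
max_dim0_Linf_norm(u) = 0.39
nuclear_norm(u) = 0.92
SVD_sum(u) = [[0.03, 0.0, 0.38], [-0.01, -0.0, -0.06], [-0.01, -0.0, -0.11], [-0.01, -0.00, -0.13], [-0.01, -0.0, -0.07]] + [[-0.03, 0.06, 0.00], [-0.1, 0.21, 0.01], [0.03, -0.06, -0.0], [-0.03, 0.06, 0.00], [-0.05, 0.1, 0.0]] + [[-0.05, -0.03, 0.0], [0.09, 0.04, -0.01], [-0.04, -0.02, 0.00], [-0.11, -0.05, 0.01], [-0.1, -0.05, 0.01]]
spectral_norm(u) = 0.43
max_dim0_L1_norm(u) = 0.74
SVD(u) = [[0.89, -0.22, -0.29],[-0.14, -0.82, 0.47],[-0.26, 0.24, -0.22],[-0.31, -0.25, -0.58],[-0.17, -0.4, -0.56]] @ diag([0.4321769939179963, 0.28208444129910093, 0.20796974276316818]) @ [[0.08, 0.00, 1.00],[0.44, -0.90, -0.04],[0.89, 0.44, -0.08]]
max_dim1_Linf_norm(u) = 0.39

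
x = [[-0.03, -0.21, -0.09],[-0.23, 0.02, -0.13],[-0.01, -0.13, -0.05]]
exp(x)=[[0.99, -0.21, -0.07],  [-0.23, 1.05, -0.12],  [0.01, -0.13, 0.96]]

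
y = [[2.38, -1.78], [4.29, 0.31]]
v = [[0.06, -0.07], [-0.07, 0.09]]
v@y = [[-0.16, -0.13], [0.22, 0.15]]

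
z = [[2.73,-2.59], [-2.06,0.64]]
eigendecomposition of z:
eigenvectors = [[0.87, 0.59],[-0.5, 0.81]]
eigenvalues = [4.22, -0.85]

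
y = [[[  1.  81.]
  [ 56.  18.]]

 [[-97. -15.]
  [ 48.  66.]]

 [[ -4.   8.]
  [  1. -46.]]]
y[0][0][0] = 1.0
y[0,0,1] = 81.0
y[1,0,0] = -97.0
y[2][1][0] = 1.0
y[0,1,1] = 18.0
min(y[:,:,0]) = -97.0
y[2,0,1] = 8.0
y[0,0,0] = 1.0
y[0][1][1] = 18.0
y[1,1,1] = 66.0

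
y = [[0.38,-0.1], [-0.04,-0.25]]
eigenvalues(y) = [0.39, -0.26]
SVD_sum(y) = [[0.37,  -0.13], [0.04,  -0.01]] + [[0.01, 0.03], [-0.08, -0.24]]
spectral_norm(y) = 0.39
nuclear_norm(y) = 0.65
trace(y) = 0.13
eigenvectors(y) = [[1.0, 0.16], [-0.06, 0.99]]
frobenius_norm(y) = 0.47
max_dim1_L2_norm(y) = 0.39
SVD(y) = [[-0.99, -0.11], [-0.11, 0.99]] @ diag([0.3942731613216328, 0.2510949506888693]) @ [[-0.95, 0.32], [-0.32, -0.95]]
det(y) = -0.10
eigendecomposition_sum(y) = [[0.38, -0.06], [-0.02, 0.0]] + [[-0.0, -0.04], [-0.02, -0.25]]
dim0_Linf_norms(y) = [0.38, 0.25]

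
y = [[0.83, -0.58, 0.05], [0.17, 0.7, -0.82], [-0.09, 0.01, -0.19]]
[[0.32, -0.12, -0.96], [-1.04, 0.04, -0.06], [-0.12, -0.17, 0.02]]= y@[[-0.14, 0.39, -0.83],  [-0.70, 0.82, 0.49],  [0.64, 0.73, 0.32]]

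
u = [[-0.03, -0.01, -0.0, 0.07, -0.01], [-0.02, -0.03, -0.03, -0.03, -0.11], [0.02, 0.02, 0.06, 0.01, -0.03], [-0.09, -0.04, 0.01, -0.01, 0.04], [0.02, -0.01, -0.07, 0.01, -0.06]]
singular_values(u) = [0.15, 0.11, 0.08, 0.08, 0.0]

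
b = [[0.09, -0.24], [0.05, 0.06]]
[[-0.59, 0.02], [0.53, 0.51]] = b@[[5.2, 7.13], [4.42, 2.61]]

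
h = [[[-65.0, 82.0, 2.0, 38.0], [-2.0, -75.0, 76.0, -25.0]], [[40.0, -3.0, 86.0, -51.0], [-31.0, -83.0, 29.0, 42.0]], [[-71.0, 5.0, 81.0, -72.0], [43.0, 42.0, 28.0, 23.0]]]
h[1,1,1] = -83.0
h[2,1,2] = 28.0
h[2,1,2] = 28.0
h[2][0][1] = 5.0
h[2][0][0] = -71.0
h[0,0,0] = -65.0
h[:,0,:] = [[-65.0, 82.0, 2.0, 38.0], [40.0, -3.0, 86.0, -51.0], [-71.0, 5.0, 81.0, -72.0]]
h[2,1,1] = 42.0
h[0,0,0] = -65.0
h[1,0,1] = -3.0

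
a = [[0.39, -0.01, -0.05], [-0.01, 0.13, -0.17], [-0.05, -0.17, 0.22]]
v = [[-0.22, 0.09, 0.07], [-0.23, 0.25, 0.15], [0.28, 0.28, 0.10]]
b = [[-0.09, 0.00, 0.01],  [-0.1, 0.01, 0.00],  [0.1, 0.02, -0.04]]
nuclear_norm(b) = 0.21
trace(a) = 0.74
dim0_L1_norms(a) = [0.45, 0.31, 0.44]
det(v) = 0.00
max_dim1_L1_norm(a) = 0.45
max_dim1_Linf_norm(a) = 0.39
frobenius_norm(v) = 0.61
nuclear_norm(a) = 0.75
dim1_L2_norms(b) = [0.09, 0.1, 0.11]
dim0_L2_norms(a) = [0.39, 0.21, 0.28]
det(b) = 0.00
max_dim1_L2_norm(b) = 0.11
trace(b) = -0.12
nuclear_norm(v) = 0.86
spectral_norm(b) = 0.17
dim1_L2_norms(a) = [0.39, 0.21, 0.28]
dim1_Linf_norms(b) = [0.09, 0.1, 0.1]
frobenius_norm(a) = 0.53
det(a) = -0.00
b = v @ a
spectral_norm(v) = 0.44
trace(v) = 0.13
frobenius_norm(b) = 0.17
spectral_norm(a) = 0.41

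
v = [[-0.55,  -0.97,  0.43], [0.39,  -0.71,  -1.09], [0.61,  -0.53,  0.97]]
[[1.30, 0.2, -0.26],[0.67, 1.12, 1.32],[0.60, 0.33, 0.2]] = v @ [[-0.2,0.55,0.85], [-1.19,-0.69,-0.48], [0.09,-0.38,-0.59]]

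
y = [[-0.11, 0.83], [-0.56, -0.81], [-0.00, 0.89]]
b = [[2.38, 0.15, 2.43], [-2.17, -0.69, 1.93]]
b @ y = [[-0.35,4.02], [0.63,0.48]]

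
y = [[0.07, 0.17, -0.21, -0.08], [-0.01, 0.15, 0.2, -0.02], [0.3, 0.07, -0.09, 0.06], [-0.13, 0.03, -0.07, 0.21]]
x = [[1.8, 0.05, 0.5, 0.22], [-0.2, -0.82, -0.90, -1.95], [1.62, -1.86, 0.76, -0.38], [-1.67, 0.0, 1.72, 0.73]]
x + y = [[1.87,0.22,0.29,0.14], [-0.21,-0.67,-0.7,-1.97], [1.92,-1.79,0.67,-0.32], [-1.80,0.03,1.65,0.94]]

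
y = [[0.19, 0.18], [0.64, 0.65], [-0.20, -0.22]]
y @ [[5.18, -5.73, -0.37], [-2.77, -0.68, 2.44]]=[[0.49, -1.21, 0.37],[1.51, -4.11, 1.35],[-0.43, 1.3, -0.46]]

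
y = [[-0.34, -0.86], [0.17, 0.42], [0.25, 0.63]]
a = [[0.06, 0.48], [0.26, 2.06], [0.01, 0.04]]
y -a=[[-0.4, -1.34], [-0.09, -1.64], [0.24, 0.59]]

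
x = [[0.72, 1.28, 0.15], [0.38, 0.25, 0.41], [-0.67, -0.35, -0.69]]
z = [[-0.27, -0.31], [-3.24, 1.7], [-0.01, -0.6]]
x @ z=[[-4.34, 1.86], [-0.92, 0.06], [1.32, 0.03]]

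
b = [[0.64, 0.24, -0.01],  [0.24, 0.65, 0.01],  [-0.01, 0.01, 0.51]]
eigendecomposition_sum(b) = [[0.43, 0.44, 0.0],  [0.44, 0.45, 0.00],  [0.00, 0.00, 0.0]] + [[0.2,-0.20,0.04], [-0.2,0.19,-0.04], [0.04,-0.04,0.01]] + [[0.00, -0.0, -0.05], [-0.00, 0.0, 0.05], [-0.05, 0.05, 0.5]]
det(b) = 0.18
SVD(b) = [[-0.70, 0.09, 0.71],[-0.71, -0.09, -0.69],[-0.0, -0.99, 0.13]] @ diag([0.8850521355909652, 0.5118702555754252, 0.4030776088336093]) @ [[-0.70,-0.71,-0.00], [0.09,-0.09,-0.99], [0.71,-0.69,0.13]]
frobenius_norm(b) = 1.10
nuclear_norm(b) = 1.80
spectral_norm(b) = 0.89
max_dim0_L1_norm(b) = 0.9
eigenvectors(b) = [[0.7, 0.71, -0.09],[0.71, -0.69, 0.09],[0.00, 0.13, 0.99]]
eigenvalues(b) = [0.89, 0.4, 0.51]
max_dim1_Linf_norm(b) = 0.65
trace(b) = 1.80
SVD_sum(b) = [[0.43,  0.44,  0.00], [0.44,  0.45,  0.00], [0.00,  0.00,  0.0]] + [[0.0, -0.00, -0.05], [-0.0, 0.00, 0.05], [-0.05, 0.05, 0.50]] + [[0.20,-0.2,0.04],[-0.2,0.19,-0.04],[0.04,-0.04,0.01]]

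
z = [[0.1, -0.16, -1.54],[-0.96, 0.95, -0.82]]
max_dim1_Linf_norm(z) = 1.54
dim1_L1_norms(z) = [1.8, 2.73]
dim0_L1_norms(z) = [1.06, 1.11, 2.36]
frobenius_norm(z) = 2.21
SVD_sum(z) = [[-0.43, 0.4, -1.15], [-0.45, 0.42, -1.2]] + [[0.53, -0.56, -0.39],[-0.51, 0.53, 0.38]]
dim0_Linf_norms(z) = [0.96, 0.95, 1.54]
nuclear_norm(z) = 3.06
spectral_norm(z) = 1.86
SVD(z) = [[-0.69, -0.72],[-0.72, 0.69]] @ diag([1.8621578339833178, 1.19836063075126]) @ [[0.34,  -0.31,  0.89], [-0.61,  0.64,  0.46]]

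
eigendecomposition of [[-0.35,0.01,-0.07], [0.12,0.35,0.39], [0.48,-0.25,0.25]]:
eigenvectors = [[(0.78+0j), -0.00-0.07j, (-0+0.07j)], [0.21+0.00j, 0.77+0.00j, 0.77-0.00j], [(-0.59+0j), (-0.15+0.62j), (-0.15-0.62j)]]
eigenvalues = [(-0.29+0j), (0.27+0.31j), (0.27-0.31j)]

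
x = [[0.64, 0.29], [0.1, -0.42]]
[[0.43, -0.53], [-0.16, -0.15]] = x@[[0.45, -0.89], [0.48, 0.15]]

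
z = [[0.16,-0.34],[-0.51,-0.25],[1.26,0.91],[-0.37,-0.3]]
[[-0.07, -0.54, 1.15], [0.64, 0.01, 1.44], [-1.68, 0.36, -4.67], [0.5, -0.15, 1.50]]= z@[[-1.10, -0.64, -0.94], [-0.32, 1.28, -3.83]]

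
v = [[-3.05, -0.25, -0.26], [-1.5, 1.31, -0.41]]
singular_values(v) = [3.45, 1.3]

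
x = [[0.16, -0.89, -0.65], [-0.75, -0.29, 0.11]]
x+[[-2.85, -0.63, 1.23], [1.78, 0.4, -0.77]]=[[-2.69, -1.52, 0.58], [1.03, 0.11, -0.66]]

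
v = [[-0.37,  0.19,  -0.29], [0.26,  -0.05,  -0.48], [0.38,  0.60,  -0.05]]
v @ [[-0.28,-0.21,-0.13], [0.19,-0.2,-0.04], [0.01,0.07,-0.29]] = [[0.14, 0.02, 0.12], [-0.09, -0.08, 0.11], [0.01, -0.2, -0.06]]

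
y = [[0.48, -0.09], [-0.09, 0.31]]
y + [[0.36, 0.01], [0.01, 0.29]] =[[0.84, -0.08], [-0.08, 0.60]]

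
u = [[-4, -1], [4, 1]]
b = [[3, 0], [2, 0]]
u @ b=[[-14, 0], [14, 0]]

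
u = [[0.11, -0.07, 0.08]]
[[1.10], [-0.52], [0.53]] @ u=[[0.12, -0.08, 0.09],[-0.06, 0.04, -0.04],[0.06, -0.04, 0.04]]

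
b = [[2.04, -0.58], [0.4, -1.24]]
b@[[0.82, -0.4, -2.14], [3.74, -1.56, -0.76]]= [[-0.50, 0.09, -3.92], [-4.31, 1.77, 0.09]]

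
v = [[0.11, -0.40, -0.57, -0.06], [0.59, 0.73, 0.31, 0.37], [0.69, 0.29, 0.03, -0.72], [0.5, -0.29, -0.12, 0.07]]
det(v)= 0.217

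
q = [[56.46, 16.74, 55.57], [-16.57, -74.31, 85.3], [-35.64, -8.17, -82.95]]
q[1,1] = -74.31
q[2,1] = -8.17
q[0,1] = 16.74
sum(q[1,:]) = -5.579999999999998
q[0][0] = 56.46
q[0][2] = 55.57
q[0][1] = 16.74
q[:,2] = [55.57, 85.3, -82.95]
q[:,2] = [55.57, 85.3, -82.95]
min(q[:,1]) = -74.31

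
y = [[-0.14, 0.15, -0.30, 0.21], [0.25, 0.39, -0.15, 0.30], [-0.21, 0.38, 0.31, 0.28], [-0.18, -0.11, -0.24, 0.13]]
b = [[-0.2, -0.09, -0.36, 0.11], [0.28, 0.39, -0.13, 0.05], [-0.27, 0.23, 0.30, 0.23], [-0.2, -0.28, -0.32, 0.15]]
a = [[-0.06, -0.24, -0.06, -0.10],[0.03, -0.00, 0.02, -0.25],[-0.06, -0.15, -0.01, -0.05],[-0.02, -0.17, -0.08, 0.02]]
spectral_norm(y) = 0.73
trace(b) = 0.64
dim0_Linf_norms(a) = [0.06, 0.24, 0.08, 0.25]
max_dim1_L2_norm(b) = 0.52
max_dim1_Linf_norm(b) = 0.39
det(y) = -0.01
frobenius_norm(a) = 0.45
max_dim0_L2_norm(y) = 0.58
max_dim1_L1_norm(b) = 1.03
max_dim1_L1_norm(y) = 1.18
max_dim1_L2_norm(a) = 0.27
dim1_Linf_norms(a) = [0.24, 0.25, 0.15, 0.17]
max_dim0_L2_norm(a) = 0.33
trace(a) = -0.05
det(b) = -0.01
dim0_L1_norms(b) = [0.95, 0.99, 1.11, 0.54]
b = y + a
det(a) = 0.00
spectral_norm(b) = 0.70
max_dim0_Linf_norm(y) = 0.39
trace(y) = 0.69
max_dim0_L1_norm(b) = 1.11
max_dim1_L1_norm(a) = 0.46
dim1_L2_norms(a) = [0.27, 0.25, 0.17, 0.19]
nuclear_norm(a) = 0.68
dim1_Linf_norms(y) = [0.3, 0.39, 0.38, 0.24]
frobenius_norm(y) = 0.99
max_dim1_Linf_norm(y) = 0.39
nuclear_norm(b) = 1.72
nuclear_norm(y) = 1.74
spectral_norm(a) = 0.37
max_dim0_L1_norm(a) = 0.56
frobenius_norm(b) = 0.98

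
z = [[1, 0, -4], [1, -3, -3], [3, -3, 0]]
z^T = [[1, 1, 3], [0, -3, -3], [-4, -3, 0]]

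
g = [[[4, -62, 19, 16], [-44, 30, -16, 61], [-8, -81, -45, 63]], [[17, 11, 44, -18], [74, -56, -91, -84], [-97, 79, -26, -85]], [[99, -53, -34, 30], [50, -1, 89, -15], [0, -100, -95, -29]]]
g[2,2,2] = -95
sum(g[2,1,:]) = 123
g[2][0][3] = 30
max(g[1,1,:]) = 74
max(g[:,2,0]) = 0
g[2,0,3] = 30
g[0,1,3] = 61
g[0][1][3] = 61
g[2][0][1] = -53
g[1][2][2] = -26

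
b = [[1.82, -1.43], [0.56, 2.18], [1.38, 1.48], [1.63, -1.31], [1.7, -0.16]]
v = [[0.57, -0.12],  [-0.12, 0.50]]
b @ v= [[1.21, -0.93], [0.06, 1.02], [0.61, 0.57], [1.09, -0.85], [0.99, -0.28]]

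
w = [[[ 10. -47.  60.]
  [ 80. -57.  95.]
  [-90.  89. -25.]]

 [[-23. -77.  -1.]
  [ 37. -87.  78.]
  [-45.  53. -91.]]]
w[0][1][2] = 95.0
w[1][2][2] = -91.0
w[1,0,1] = -77.0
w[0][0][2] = 60.0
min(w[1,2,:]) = -91.0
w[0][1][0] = 80.0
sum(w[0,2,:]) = -26.0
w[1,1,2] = 78.0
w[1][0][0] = -23.0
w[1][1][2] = 78.0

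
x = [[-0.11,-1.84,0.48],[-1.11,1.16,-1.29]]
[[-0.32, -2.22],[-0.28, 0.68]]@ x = [[2.50, -1.99, 2.71], [-0.72, 1.30, -1.01]]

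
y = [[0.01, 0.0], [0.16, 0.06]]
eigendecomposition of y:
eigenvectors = [[0.00, 0.30], [1.0, -0.95]]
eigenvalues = [0.06, 0.01]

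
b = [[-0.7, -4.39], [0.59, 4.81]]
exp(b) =[[-7.54,-70.88], [9.53,81.42]]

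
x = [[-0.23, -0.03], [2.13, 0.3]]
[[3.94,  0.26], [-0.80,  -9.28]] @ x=[[-0.35, -0.04],  [-19.58, -2.76]]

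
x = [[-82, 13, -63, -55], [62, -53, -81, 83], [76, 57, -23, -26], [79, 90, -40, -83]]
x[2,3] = -26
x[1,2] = -81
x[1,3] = 83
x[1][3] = 83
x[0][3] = -55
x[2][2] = -23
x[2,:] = [76, 57, -23, -26]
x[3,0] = 79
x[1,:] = [62, -53, -81, 83]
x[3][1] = 90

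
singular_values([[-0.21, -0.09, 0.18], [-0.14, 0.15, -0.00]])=[0.3, 0.19]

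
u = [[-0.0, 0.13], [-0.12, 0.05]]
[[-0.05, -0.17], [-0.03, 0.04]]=u@[[0.12, -0.92], [-0.41, -1.32]]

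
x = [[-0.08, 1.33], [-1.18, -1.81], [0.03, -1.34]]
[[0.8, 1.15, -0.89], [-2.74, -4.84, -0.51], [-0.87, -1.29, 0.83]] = x @ [[1.28, 2.54, 1.34], [0.68, 1.02, -0.59]]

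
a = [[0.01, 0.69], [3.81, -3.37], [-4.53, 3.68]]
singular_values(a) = [7.75, 0.56]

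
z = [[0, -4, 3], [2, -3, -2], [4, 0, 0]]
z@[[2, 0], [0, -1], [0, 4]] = [[0, 16], [4, -5], [8, 0]]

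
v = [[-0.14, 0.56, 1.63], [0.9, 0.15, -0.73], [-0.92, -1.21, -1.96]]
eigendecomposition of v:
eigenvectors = [[0.42-0.08j,(0.42+0.08j),-0.67+0.00j],[-0.84+0.00j,-0.84-0.00j,(0.49+0j)],[0.33+0.02j,(0.33-0.02j),(0.56+0j)]]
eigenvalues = [(-0.02+0.1j), (-0.02-0.1j), (-1.92+0j)]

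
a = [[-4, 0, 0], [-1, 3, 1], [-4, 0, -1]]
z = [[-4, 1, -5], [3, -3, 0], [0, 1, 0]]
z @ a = [[35, 3, 6], [-9, -9, -3], [-1, 3, 1]]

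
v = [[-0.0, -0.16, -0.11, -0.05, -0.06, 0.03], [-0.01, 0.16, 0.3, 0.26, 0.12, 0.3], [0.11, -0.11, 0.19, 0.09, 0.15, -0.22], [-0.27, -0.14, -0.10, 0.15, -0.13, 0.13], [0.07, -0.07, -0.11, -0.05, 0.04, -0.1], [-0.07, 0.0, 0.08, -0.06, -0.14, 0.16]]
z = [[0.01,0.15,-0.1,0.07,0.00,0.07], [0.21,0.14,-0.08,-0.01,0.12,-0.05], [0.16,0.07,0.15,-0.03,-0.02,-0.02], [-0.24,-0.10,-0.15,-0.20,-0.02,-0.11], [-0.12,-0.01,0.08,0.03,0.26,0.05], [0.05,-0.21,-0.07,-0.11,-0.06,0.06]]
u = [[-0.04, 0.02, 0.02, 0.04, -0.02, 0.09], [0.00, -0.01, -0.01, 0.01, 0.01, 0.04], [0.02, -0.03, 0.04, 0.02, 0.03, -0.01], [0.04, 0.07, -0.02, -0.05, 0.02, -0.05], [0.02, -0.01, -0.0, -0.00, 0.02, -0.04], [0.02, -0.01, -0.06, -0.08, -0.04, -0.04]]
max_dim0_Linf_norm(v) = 0.3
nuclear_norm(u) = 0.41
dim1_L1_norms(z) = [0.4, 0.61, 0.45, 0.82, 0.55, 0.56]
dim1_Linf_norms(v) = [0.16, 0.3, 0.22, 0.27, 0.11, 0.16]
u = z @ v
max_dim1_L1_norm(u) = 0.25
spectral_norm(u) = 0.17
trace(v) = 0.70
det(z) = 0.00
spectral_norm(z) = 0.47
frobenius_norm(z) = 0.70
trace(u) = -0.08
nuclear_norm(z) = 1.54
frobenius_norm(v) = 0.85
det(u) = -0.00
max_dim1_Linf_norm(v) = 0.3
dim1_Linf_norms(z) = [0.15, 0.21, 0.16, 0.24, 0.26, 0.21]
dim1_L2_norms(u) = [0.11, 0.04, 0.07, 0.11, 0.05, 0.12]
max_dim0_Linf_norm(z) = 0.26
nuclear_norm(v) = 1.68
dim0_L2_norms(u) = [0.07, 0.08, 0.08, 0.1, 0.06, 0.12]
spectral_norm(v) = 0.58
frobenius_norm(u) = 0.22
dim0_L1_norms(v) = [0.53, 0.64, 0.89, 0.66, 0.64, 0.94]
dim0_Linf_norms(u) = [0.04, 0.07, 0.06, 0.08, 0.04, 0.09]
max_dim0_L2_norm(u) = 0.12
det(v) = 0.00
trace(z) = 0.42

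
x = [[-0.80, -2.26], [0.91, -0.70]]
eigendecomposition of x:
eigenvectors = [[(0.84+0j), (0.84-0j)], [(-0.02-0.54j), (-0.02+0.54j)]]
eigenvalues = [(-0.75+1.43j), (-0.75-1.43j)]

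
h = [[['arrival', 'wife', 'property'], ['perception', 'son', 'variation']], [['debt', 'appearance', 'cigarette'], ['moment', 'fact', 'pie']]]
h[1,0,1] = 'appearance'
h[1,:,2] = ['cigarette', 'pie']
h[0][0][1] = 'wife'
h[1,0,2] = 'cigarette'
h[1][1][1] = 'fact'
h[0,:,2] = ['property', 'variation']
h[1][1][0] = 'moment'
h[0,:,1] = ['wife', 'son']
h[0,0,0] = 'arrival'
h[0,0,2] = 'property'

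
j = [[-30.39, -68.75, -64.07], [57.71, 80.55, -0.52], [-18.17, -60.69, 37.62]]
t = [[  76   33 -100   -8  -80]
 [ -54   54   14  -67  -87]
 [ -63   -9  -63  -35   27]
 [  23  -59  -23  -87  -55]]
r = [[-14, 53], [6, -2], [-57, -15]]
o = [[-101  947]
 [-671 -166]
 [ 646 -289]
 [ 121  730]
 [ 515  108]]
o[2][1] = -289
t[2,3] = -35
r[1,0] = 6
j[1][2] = -0.52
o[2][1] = -289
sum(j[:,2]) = -26.96999999999999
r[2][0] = -57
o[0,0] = -101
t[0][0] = 76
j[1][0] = 57.71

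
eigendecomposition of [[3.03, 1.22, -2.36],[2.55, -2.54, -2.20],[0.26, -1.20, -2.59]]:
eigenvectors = [[-0.92, 0.07, 0.49], [-0.39, 0.78, -0.45], [0.04, 0.62, 0.74]]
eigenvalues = [3.65, -4.06, -1.69]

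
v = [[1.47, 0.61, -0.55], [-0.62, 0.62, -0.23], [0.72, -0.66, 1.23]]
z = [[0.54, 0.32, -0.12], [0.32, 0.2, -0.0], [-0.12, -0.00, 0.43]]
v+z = [[2.01,0.93,-0.67], [-0.3,0.82,-0.23], [0.6,-0.66,1.66]]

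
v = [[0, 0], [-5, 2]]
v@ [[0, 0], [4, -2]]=[[0, 0], [8, -4]]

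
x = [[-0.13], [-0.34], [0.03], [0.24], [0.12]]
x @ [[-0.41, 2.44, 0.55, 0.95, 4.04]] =[[0.05, -0.32, -0.07, -0.12, -0.53], [0.14, -0.83, -0.19, -0.32, -1.37], [-0.01, 0.07, 0.02, 0.03, 0.12], [-0.10, 0.59, 0.13, 0.23, 0.97], [-0.05, 0.29, 0.07, 0.11, 0.48]]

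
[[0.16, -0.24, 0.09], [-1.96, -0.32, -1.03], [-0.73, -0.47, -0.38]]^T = [[0.16, -1.96, -0.73], [-0.24, -0.32, -0.47], [0.09, -1.03, -0.38]]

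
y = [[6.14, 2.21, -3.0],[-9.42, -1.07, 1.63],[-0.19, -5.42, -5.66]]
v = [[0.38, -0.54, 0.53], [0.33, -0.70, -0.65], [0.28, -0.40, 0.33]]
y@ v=[[2.22,-3.66,0.83], [-3.48,5.18,-3.76], [-3.45,6.16,1.55]]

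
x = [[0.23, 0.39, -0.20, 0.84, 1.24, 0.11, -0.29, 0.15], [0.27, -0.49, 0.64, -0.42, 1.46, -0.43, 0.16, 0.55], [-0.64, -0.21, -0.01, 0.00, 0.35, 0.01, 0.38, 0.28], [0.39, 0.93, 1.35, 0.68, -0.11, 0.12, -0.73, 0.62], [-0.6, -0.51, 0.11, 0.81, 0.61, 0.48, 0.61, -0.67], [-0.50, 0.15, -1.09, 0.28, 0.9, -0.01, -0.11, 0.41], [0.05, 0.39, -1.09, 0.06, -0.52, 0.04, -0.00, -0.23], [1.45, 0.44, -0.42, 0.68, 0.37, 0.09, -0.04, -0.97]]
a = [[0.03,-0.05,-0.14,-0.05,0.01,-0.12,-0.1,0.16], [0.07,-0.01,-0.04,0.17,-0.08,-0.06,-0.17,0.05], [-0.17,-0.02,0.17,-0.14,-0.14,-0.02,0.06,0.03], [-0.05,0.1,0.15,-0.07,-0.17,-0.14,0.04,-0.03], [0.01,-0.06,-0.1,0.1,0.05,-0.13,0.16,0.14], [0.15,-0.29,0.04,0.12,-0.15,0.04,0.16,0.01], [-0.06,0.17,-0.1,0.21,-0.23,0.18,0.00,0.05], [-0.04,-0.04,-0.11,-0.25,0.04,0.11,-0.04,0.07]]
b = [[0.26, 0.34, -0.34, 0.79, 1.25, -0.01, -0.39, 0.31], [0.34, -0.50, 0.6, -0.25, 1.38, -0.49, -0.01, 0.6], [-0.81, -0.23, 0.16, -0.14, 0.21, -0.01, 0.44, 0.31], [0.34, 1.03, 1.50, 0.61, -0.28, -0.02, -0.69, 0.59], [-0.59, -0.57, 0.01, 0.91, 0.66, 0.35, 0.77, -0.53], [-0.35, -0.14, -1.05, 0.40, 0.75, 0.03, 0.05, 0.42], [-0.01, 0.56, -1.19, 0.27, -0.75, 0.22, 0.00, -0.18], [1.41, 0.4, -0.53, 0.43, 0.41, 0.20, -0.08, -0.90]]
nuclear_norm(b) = 11.00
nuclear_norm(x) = 10.57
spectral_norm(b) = 2.58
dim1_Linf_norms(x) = [1.24, 1.46, 0.64, 1.35, 0.81, 1.09, 1.09, 1.45]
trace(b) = 0.32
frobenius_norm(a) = 0.94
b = x + a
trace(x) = 0.04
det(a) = -0.00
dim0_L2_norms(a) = [0.25, 0.36, 0.33, 0.43, 0.37, 0.32, 0.31, 0.24]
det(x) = 0.00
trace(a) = 0.28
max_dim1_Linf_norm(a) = 0.29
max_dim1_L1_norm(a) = 1.0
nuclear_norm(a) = 2.33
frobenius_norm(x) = 4.70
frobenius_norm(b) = 4.79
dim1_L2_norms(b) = [1.65, 1.81, 1.04, 2.17, 1.71, 1.47, 1.56, 1.91]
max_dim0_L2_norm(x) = 2.32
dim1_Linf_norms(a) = [0.16, 0.17, 0.17, 0.17, 0.16, 0.29, 0.23, 0.25]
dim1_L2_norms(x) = [1.61, 1.88, 0.89, 2.06, 1.65, 1.59, 1.29, 2.01]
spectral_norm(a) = 0.49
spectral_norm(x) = 2.46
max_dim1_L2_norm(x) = 2.06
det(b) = 0.15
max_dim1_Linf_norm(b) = 1.5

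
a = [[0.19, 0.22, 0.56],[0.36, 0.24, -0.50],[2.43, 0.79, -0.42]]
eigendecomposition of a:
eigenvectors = [[0.4, -0.53, 0.39], [-0.39, 0.31, -0.82], [-0.83, -0.79, 0.41]]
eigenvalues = [-1.21, 0.9, 0.32]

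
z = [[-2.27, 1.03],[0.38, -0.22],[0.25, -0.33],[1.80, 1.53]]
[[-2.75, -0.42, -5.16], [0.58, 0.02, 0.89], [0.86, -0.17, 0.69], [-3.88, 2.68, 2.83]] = z@ [[0.04, 0.64, 2.03], [-2.58, 1.00, -0.54]]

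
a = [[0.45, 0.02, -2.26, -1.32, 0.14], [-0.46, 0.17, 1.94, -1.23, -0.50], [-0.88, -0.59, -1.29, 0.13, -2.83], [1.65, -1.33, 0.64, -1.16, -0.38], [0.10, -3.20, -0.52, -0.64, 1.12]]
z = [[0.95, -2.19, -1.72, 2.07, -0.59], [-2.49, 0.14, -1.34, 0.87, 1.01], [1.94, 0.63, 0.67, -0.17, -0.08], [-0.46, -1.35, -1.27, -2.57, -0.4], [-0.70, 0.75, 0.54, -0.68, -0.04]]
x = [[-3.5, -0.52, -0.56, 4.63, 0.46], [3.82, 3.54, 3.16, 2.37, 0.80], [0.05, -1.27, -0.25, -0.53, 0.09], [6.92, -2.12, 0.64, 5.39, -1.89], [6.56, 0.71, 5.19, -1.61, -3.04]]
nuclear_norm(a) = 13.78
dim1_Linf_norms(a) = [2.26, 1.94, 2.83, 1.65, 3.2]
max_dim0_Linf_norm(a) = 3.2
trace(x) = 2.14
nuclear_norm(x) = 28.39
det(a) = 114.04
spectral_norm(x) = 12.50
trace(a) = -0.71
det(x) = 799.60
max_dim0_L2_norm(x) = 10.85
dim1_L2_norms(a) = [2.66, 2.4, 3.29, 2.53, 3.49]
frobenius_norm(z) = 6.32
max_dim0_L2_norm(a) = 3.52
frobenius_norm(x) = 15.73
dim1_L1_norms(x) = [9.67, 13.69, 2.19, 16.96, 17.11]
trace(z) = -0.85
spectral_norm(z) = 3.93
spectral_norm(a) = 3.92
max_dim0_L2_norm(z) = 3.48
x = a @ z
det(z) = 6.93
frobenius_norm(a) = 6.50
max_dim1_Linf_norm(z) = 2.57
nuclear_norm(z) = 11.77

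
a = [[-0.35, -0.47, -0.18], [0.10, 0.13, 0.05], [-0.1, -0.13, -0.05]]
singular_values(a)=[0.66, 0.0, 0.0]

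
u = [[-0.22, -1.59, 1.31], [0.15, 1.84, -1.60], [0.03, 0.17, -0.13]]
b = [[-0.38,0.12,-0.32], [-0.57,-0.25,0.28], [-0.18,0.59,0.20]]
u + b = [[-0.6, -1.47, 0.99], [-0.42, 1.59, -1.32], [-0.15, 0.76, 0.07]]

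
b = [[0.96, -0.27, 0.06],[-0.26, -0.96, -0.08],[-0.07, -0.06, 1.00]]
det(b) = -1.00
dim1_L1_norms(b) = [1.29, 1.3, 1.13]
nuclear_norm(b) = 3.00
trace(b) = 1.00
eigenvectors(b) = [[(-0.14+0j), (-0.72+0j), -0.72-0.00j], [(-0.99+0j), (0.1+0.02j), 0.10-0.02j], [(-0.03+0j), -0.03-0.68j, (-0.03+0.68j)]]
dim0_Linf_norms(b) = [0.96, 0.96, 1.0]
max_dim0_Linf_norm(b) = 1.0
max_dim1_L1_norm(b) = 1.3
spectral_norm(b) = 1.01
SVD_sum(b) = [[0.20, -0.05, 0.44], [-0.03, 0.01, -0.07], [0.37, -0.10, 0.8]] + [[0.22,-0.51,-0.16],  [0.29,-0.68,-0.22],  [-0.09,0.22,0.07]] + [[0.54, 0.3, -0.21],[-0.52, -0.28, 0.20],[-0.34, -0.19, 0.13]]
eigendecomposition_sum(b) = [[-0.02+0.00j, (-0.13+0j), -0.00+0.00j], [(-0.13+0j), -0.98+0.00j, (-0.04+0j)], [(-0+0j), (-0.03+0j), (-0+0j)]] + [[(0.49+0.06j), (-0.07+0.01j), (0.03-0.53j)], [(-0.06-0.02j), (0.01+0j), -0.02+0.07j], [-0.03+0.46j, -0.01-0.06j, (0.5+0.01j)]] + [[(0.49-0.06j), -0.07-0.01j, 0.03+0.53j], [-0.06+0.02j, 0.01-0.00j, (-0.02-0.07j)], [(-0.03-0.46j), (-0.01+0.06j), 0.50-0.01j]]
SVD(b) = [[0.48, 0.58, -0.66], [-0.08, 0.77, 0.63], [0.87, -0.25, 0.41]] @ diag([1.006870510524014, 1.0002911880018377, 0.9938960278836929]) @ [[0.42, -0.11, 0.9], [0.38, -0.88, -0.28], [-0.83, -0.45, 0.33]]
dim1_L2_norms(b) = [1.0, 1.0, 1.0]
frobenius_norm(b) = 1.73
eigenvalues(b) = [(-1+0j), (1+0.07j), (1-0.07j)]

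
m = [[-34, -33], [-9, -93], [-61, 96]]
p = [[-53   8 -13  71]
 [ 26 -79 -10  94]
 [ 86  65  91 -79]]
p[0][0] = -53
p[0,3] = 71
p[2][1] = 65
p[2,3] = -79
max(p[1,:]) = 94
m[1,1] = -93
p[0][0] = -53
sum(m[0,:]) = -67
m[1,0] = -9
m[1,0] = -9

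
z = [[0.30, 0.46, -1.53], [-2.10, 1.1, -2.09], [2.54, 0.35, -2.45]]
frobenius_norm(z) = 5.02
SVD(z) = [[-0.41, -0.14, -0.9], [-0.29, -0.92, 0.27], [-0.87, 0.37, 0.33]] @ diag([3.8495200394157805, 3.2231033877537807, 0.00013411350122705373]) @ [[-0.45, -0.21, 0.87], [0.88, -0.29, 0.38], [0.18, 0.93, 0.31]]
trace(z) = -1.05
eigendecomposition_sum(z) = [[(0.15+1.55j), (0.23-0.12j), (-0.77-0.51j)], [-1.05+3.15j, (0.55-0.03j), (-1.05-1.66j)], [1.27+1.64j, (0.17-0.3j), -1.23-0.03j]] + [[(0.15-1.55j), 0.23+0.12j, -0.77+0.51j],[-1.05-3.15j, 0.55+0.03j, (-1.05+1.66j)],[1.27-1.64j, (0.17+0.3j), -1.23+0.03j]] + [[-0.00+0.00j, -0j, 0j], [-0.00+0.00j, -0j, 0j], [-0.00+0.00j, 0.00-0.00j, 0.00+0.00j]]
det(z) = 0.00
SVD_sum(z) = [[0.7, 0.33, -1.36], [0.5, 0.23, -0.97], [1.49, 0.70, -2.90]] + [[-0.4, 0.13, -0.17], [-2.60, 0.87, -1.12], [1.05, -0.35, 0.45]] + [[-0.00, -0.00, -0.00],[0.0, 0.00, 0.00],[0.00, 0.00, 0.0]]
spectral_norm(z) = 3.85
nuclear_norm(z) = 7.07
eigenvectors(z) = [[(-0.34+0.15j), (-0.34-0.15j), 0.18+0.00j], [-0.79+0.00j, (-0.79-0j), (0.93+0j)], [-0.27+0.41j, (-0.27-0.41j), (0.31+0j)]]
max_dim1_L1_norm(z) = 5.34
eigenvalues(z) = [(-0.53+1.49j), (-0.53-1.49j), 0j]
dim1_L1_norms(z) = [2.29, 5.29, 5.34]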